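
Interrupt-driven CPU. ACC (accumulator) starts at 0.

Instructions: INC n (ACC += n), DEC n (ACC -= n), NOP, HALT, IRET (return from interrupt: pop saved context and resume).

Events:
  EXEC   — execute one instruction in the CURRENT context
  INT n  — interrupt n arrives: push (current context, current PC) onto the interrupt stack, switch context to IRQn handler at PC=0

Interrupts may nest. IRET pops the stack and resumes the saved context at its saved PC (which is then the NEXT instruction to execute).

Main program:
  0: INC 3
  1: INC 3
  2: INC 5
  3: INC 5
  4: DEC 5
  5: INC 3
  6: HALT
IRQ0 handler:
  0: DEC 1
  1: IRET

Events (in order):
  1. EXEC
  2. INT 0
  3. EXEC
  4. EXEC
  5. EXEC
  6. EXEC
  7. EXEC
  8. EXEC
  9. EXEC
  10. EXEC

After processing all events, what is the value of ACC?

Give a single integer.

Answer: 13

Derivation:
Event 1 (EXEC): [MAIN] PC=0: INC 3 -> ACC=3
Event 2 (INT 0): INT 0 arrives: push (MAIN, PC=1), enter IRQ0 at PC=0 (depth now 1)
Event 3 (EXEC): [IRQ0] PC=0: DEC 1 -> ACC=2
Event 4 (EXEC): [IRQ0] PC=1: IRET -> resume MAIN at PC=1 (depth now 0)
Event 5 (EXEC): [MAIN] PC=1: INC 3 -> ACC=5
Event 6 (EXEC): [MAIN] PC=2: INC 5 -> ACC=10
Event 7 (EXEC): [MAIN] PC=3: INC 5 -> ACC=15
Event 8 (EXEC): [MAIN] PC=4: DEC 5 -> ACC=10
Event 9 (EXEC): [MAIN] PC=5: INC 3 -> ACC=13
Event 10 (EXEC): [MAIN] PC=6: HALT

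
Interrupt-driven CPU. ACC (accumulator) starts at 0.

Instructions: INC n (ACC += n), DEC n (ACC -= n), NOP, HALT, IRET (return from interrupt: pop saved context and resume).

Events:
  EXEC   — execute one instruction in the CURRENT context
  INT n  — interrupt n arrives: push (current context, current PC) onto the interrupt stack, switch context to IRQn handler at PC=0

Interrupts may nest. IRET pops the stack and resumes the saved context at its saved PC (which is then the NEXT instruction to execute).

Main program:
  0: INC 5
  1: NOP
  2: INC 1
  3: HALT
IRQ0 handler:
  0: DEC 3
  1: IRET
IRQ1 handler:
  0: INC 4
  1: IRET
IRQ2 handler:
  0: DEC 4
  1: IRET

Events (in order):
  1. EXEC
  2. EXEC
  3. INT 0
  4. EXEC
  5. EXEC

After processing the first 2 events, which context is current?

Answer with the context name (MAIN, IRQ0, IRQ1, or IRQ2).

Answer: MAIN

Derivation:
Event 1 (EXEC): [MAIN] PC=0: INC 5 -> ACC=5
Event 2 (EXEC): [MAIN] PC=1: NOP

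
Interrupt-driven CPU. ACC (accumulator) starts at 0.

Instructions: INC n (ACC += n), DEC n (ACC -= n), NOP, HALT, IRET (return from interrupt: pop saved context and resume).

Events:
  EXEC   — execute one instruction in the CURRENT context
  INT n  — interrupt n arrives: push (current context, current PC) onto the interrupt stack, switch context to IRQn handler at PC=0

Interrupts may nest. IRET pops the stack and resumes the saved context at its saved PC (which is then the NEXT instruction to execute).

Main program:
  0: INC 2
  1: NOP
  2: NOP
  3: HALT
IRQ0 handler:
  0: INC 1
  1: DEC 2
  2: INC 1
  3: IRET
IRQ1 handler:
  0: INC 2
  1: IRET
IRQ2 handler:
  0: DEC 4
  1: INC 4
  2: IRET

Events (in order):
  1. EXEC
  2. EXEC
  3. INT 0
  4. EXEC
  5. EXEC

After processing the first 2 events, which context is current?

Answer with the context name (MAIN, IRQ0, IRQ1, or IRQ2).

Event 1 (EXEC): [MAIN] PC=0: INC 2 -> ACC=2
Event 2 (EXEC): [MAIN] PC=1: NOP

Answer: MAIN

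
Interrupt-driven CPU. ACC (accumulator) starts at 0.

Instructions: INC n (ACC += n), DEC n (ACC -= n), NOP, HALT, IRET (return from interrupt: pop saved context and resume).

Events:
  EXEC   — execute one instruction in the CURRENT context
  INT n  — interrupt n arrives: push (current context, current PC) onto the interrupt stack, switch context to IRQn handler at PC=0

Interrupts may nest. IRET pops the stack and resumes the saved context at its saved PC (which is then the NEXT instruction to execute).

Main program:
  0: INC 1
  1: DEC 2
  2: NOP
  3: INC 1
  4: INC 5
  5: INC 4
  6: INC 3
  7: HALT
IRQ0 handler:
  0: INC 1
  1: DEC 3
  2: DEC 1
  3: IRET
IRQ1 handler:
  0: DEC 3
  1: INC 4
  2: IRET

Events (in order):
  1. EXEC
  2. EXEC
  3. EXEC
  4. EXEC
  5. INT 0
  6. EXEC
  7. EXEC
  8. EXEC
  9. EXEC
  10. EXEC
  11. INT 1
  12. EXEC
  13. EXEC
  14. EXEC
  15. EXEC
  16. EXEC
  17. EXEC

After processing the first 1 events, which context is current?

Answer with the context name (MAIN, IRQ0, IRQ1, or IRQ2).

Answer: MAIN

Derivation:
Event 1 (EXEC): [MAIN] PC=0: INC 1 -> ACC=1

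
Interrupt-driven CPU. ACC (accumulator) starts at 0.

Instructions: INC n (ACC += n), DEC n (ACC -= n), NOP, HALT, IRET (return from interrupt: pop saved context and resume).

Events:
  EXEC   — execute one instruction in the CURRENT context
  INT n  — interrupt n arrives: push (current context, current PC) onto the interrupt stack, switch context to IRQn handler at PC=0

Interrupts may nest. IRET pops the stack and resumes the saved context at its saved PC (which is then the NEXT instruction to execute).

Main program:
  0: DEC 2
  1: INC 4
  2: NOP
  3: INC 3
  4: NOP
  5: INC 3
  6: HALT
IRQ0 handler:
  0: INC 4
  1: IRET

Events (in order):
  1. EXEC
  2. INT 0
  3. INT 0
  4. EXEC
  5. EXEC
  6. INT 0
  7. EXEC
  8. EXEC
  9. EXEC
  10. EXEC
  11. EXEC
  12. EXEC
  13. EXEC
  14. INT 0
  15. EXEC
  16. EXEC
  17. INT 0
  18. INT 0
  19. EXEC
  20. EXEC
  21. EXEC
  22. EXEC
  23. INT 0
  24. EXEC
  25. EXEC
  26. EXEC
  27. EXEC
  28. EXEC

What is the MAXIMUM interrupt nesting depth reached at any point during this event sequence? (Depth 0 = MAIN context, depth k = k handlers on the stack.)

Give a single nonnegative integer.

Event 1 (EXEC): [MAIN] PC=0: DEC 2 -> ACC=-2 [depth=0]
Event 2 (INT 0): INT 0 arrives: push (MAIN, PC=1), enter IRQ0 at PC=0 (depth now 1) [depth=1]
Event 3 (INT 0): INT 0 arrives: push (IRQ0, PC=0), enter IRQ0 at PC=0 (depth now 2) [depth=2]
Event 4 (EXEC): [IRQ0] PC=0: INC 4 -> ACC=2 [depth=2]
Event 5 (EXEC): [IRQ0] PC=1: IRET -> resume IRQ0 at PC=0 (depth now 1) [depth=1]
Event 6 (INT 0): INT 0 arrives: push (IRQ0, PC=0), enter IRQ0 at PC=0 (depth now 2) [depth=2]
Event 7 (EXEC): [IRQ0] PC=0: INC 4 -> ACC=6 [depth=2]
Event 8 (EXEC): [IRQ0] PC=1: IRET -> resume IRQ0 at PC=0 (depth now 1) [depth=1]
Event 9 (EXEC): [IRQ0] PC=0: INC 4 -> ACC=10 [depth=1]
Event 10 (EXEC): [IRQ0] PC=1: IRET -> resume MAIN at PC=1 (depth now 0) [depth=0]
Event 11 (EXEC): [MAIN] PC=1: INC 4 -> ACC=14 [depth=0]
Event 12 (EXEC): [MAIN] PC=2: NOP [depth=0]
Event 13 (EXEC): [MAIN] PC=3: INC 3 -> ACC=17 [depth=0]
Event 14 (INT 0): INT 0 arrives: push (MAIN, PC=4), enter IRQ0 at PC=0 (depth now 1) [depth=1]
Event 15 (EXEC): [IRQ0] PC=0: INC 4 -> ACC=21 [depth=1]
Event 16 (EXEC): [IRQ0] PC=1: IRET -> resume MAIN at PC=4 (depth now 0) [depth=0]
Event 17 (INT 0): INT 0 arrives: push (MAIN, PC=4), enter IRQ0 at PC=0 (depth now 1) [depth=1]
Event 18 (INT 0): INT 0 arrives: push (IRQ0, PC=0), enter IRQ0 at PC=0 (depth now 2) [depth=2]
Event 19 (EXEC): [IRQ0] PC=0: INC 4 -> ACC=25 [depth=2]
Event 20 (EXEC): [IRQ0] PC=1: IRET -> resume IRQ0 at PC=0 (depth now 1) [depth=1]
Event 21 (EXEC): [IRQ0] PC=0: INC 4 -> ACC=29 [depth=1]
Event 22 (EXEC): [IRQ0] PC=1: IRET -> resume MAIN at PC=4 (depth now 0) [depth=0]
Event 23 (INT 0): INT 0 arrives: push (MAIN, PC=4), enter IRQ0 at PC=0 (depth now 1) [depth=1]
Event 24 (EXEC): [IRQ0] PC=0: INC 4 -> ACC=33 [depth=1]
Event 25 (EXEC): [IRQ0] PC=1: IRET -> resume MAIN at PC=4 (depth now 0) [depth=0]
Event 26 (EXEC): [MAIN] PC=4: NOP [depth=0]
Event 27 (EXEC): [MAIN] PC=5: INC 3 -> ACC=36 [depth=0]
Event 28 (EXEC): [MAIN] PC=6: HALT [depth=0]
Max depth observed: 2

Answer: 2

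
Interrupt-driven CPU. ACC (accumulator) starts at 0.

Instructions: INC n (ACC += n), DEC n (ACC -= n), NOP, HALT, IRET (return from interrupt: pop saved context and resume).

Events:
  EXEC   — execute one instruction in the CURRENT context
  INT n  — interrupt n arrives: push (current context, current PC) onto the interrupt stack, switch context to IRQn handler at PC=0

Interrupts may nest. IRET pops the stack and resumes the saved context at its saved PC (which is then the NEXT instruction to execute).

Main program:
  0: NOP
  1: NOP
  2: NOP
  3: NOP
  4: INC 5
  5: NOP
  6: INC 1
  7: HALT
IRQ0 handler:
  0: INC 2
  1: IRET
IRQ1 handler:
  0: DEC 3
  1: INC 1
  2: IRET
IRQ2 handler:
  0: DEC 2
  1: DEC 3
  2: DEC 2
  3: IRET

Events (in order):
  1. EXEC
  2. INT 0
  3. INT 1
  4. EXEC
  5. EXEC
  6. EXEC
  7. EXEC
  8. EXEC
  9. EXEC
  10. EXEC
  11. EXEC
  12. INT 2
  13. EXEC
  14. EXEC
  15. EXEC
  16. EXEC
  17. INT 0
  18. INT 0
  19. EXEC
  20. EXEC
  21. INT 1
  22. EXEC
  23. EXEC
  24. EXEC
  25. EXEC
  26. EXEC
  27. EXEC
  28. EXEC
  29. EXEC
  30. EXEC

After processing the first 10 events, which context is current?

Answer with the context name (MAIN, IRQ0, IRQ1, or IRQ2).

Answer: MAIN

Derivation:
Event 1 (EXEC): [MAIN] PC=0: NOP
Event 2 (INT 0): INT 0 arrives: push (MAIN, PC=1), enter IRQ0 at PC=0 (depth now 1)
Event 3 (INT 1): INT 1 arrives: push (IRQ0, PC=0), enter IRQ1 at PC=0 (depth now 2)
Event 4 (EXEC): [IRQ1] PC=0: DEC 3 -> ACC=-3
Event 5 (EXEC): [IRQ1] PC=1: INC 1 -> ACC=-2
Event 6 (EXEC): [IRQ1] PC=2: IRET -> resume IRQ0 at PC=0 (depth now 1)
Event 7 (EXEC): [IRQ0] PC=0: INC 2 -> ACC=0
Event 8 (EXEC): [IRQ0] PC=1: IRET -> resume MAIN at PC=1 (depth now 0)
Event 9 (EXEC): [MAIN] PC=1: NOP
Event 10 (EXEC): [MAIN] PC=2: NOP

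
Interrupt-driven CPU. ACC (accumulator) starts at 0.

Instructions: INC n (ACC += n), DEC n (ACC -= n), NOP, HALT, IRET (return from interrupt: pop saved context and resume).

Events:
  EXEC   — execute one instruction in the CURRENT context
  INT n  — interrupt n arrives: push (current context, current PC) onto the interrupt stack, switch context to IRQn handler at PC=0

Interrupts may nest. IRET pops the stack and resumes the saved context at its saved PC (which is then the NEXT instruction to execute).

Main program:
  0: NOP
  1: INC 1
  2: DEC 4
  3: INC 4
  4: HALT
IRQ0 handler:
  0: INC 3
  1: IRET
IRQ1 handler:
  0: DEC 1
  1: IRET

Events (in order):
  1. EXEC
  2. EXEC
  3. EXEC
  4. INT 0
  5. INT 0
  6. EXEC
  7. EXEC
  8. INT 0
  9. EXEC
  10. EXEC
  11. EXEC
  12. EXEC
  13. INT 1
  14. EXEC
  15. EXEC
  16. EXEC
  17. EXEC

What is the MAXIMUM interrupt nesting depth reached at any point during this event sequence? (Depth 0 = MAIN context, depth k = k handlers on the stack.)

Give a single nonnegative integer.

Event 1 (EXEC): [MAIN] PC=0: NOP [depth=0]
Event 2 (EXEC): [MAIN] PC=1: INC 1 -> ACC=1 [depth=0]
Event 3 (EXEC): [MAIN] PC=2: DEC 4 -> ACC=-3 [depth=0]
Event 4 (INT 0): INT 0 arrives: push (MAIN, PC=3), enter IRQ0 at PC=0 (depth now 1) [depth=1]
Event 5 (INT 0): INT 0 arrives: push (IRQ0, PC=0), enter IRQ0 at PC=0 (depth now 2) [depth=2]
Event 6 (EXEC): [IRQ0] PC=0: INC 3 -> ACC=0 [depth=2]
Event 7 (EXEC): [IRQ0] PC=1: IRET -> resume IRQ0 at PC=0 (depth now 1) [depth=1]
Event 8 (INT 0): INT 0 arrives: push (IRQ0, PC=0), enter IRQ0 at PC=0 (depth now 2) [depth=2]
Event 9 (EXEC): [IRQ0] PC=0: INC 3 -> ACC=3 [depth=2]
Event 10 (EXEC): [IRQ0] PC=1: IRET -> resume IRQ0 at PC=0 (depth now 1) [depth=1]
Event 11 (EXEC): [IRQ0] PC=0: INC 3 -> ACC=6 [depth=1]
Event 12 (EXEC): [IRQ0] PC=1: IRET -> resume MAIN at PC=3 (depth now 0) [depth=0]
Event 13 (INT 1): INT 1 arrives: push (MAIN, PC=3), enter IRQ1 at PC=0 (depth now 1) [depth=1]
Event 14 (EXEC): [IRQ1] PC=0: DEC 1 -> ACC=5 [depth=1]
Event 15 (EXEC): [IRQ1] PC=1: IRET -> resume MAIN at PC=3 (depth now 0) [depth=0]
Event 16 (EXEC): [MAIN] PC=3: INC 4 -> ACC=9 [depth=0]
Event 17 (EXEC): [MAIN] PC=4: HALT [depth=0]
Max depth observed: 2

Answer: 2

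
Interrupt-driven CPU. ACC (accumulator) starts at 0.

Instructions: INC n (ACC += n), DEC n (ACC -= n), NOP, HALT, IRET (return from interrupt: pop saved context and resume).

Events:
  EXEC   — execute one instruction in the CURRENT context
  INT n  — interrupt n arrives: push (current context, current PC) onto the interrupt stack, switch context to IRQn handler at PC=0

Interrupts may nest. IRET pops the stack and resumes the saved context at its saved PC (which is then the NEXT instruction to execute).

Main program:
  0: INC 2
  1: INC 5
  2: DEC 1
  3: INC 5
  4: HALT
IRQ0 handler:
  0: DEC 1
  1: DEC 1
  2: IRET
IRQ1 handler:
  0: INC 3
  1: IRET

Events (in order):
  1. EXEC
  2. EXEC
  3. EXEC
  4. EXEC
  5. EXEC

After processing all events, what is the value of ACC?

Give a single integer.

Answer: 11

Derivation:
Event 1 (EXEC): [MAIN] PC=0: INC 2 -> ACC=2
Event 2 (EXEC): [MAIN] PC=1: INC 5 -> ACC=7
Event 3 (EXEC): [MAIN] PC=2: DEC 1 -> ACC=6
Event 4 (EXEC): [MAIN] PC=3: INC 5 -> ACC=11
Event 5 (EXEC): [MAIN] PC=4: HALT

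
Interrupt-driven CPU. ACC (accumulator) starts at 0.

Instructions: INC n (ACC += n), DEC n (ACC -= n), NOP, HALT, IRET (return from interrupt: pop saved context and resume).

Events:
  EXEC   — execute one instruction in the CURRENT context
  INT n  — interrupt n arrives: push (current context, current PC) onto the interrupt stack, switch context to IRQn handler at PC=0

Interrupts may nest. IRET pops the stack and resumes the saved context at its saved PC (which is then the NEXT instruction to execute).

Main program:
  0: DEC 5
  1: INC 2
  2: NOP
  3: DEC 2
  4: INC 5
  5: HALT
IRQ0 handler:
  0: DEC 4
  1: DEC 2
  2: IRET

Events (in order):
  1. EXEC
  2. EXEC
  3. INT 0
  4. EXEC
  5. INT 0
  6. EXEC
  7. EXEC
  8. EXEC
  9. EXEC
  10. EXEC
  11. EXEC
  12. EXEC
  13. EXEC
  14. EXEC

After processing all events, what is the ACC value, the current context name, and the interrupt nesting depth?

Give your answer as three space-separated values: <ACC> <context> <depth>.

Answer: -12 MAIN 0

Derivation:
Event 1 (EXEC): [MAIN] PC=0: DEC 5 -> ACC=-5
Event 2 (EXEC): [MAIN] PC=1: INC 2 -> ACC=-3
Event 3 (INT 0): INT 0 arrives: push (MAIN, PC=2), enter IRQ0 at PC=0 (depth now 1)
Event 4 (EXEC): [IRQ0] PC=0: DEC 4 -> ACC=-7
Event 5 (INT 0): INT 0 arrives: push (IRQ0, PC=1), enter IRQ0 at PC=0 (depth now 2)
Event 6 (EXEC): [IRQ0] PC=0: DEC 4 -> ACC=-11
Event 7 (EXEC): [IRQ0] PC=1: DEC 2 -> ACC=-13
Event 8 (EXEC): [IRQ0] PC=2: IRET -> resume IRQ0 at PC=1 (depth now 1)
Event 9 (EXEC): [IRQ0] PC=1: DEC 2 -> ACC=-15
Event 10 (EXEC): [IRQ0] PC=2: IRET -> resume MAIN at PC=2 (depth now 0)
Event 11 (EXEC): [MAIN] PC=2: NOP
Event 12 (EXEC): [MAIN] PC=3: DEC 2 -> ACC=-17
Event 13 (EXEC): [MAIN] PC=4: INC 5 -> ACC=-12
Event 14 (EXEC): [MAIN] PC=5: HALT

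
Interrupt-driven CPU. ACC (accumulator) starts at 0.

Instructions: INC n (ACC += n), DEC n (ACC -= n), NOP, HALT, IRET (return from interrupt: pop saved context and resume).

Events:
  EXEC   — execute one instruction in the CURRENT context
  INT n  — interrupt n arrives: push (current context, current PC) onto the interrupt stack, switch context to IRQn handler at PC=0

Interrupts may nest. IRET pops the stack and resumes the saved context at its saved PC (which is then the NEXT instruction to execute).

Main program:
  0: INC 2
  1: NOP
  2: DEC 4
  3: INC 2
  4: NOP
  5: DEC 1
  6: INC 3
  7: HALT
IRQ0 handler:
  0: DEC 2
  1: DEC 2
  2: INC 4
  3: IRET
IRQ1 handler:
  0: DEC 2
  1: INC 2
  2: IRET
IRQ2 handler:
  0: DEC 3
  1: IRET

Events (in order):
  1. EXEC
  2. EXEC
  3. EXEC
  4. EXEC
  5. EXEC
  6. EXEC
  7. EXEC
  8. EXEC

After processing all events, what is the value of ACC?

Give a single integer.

Event 1 (EXEC): [MAIN] PC=0: INC 2 -> ACC=2
Event 2 (EXEC): [MAIN] PC=1: NOP
Event 3 (EXEC): [MAIN] PC=2: DEC 4 -> ACC=-2
Event 4 (EXEC): [MAIN] PC=3: INC 2 -> ACC=0
Event 5 (EXEC): [MAIN] PC=4: NOP
Event 6 (EXEC): [MAIN] PC=5: DEC 1 -> ACC=-1
Event 7 (EXEC): [MAIN] PC=6: INC 3 -> ACC=2
Event 8 (EXEC): [MAIN] PC=7: HALT

Answer: 2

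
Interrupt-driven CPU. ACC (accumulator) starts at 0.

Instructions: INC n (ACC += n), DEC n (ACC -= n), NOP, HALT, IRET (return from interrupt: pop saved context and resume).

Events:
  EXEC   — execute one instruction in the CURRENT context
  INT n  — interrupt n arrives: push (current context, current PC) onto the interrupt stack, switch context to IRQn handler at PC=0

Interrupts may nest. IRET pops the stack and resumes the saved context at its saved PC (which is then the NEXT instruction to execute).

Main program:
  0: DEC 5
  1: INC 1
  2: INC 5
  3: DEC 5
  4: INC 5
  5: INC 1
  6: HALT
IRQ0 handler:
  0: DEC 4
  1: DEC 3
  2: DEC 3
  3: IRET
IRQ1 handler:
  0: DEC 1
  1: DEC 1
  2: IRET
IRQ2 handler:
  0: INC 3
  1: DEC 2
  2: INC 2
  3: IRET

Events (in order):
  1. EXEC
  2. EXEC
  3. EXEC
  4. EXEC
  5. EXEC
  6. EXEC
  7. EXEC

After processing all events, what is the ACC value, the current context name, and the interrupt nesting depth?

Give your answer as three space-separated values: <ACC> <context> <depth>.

Event 1 (EXEC): [MAIN] PC=0: DEC 5 -> ACC=-5
Event 2 (EXEC): [MAIN] PC=1: INC 1 -> ACC=-4
Event 3 (EXEC): [MAIN] PC=2: INC 5 -> ACC=1
Event 4 (EXEC): [MAIN] PC=3: DEC 5 -> ACC=-4
Event 5 (EXEC): [MAIN] PC=4: INC 5 -> ACC=1
Event 6 (EXEC): [MAIN] PC=5: INC 1 -> ACC=2
Event 7 (EXEC): [MAIN] PC=6: HALT

Answer: 2 MAIN 0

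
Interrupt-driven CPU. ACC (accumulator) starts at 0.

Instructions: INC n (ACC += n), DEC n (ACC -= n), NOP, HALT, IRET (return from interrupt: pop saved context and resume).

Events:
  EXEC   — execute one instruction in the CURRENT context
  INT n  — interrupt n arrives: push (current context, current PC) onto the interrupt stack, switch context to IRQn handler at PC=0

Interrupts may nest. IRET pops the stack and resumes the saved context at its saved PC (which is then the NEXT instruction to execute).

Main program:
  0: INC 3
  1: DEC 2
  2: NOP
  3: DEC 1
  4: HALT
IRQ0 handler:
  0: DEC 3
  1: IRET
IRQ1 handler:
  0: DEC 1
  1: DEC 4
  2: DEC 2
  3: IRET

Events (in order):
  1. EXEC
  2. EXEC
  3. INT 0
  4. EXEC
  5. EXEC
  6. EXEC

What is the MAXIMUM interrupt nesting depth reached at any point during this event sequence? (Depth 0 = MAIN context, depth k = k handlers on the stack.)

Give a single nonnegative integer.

Answer: 1

Derivation:
Event 1 (EXEC): [MAIN] PC=0: INC 3 -> ACC=3 [depth=0]
Event 2 (EXEC): [MAIN] PC=1: DEC 2 -> ACC=1 [depth=0]
Event 3 (INT 0): INT 0 arrives: push (MAIN, PC=2), enter IRQ0 at PC=0 (depth now 1) [depth=1]
Event 4 (EXEC): [IRQ0] PC=0: DEC 3 -> ACC=-2 [depth=1]
Event 5 (EXEC): [IRQ0] PC=1: IRET -> resume MAIN at PC=2 (depth now 0) [depth=0]
Event 6 (EXEC): [MAIN] PC=2: NOP [depth=0]
Max depth observed: 1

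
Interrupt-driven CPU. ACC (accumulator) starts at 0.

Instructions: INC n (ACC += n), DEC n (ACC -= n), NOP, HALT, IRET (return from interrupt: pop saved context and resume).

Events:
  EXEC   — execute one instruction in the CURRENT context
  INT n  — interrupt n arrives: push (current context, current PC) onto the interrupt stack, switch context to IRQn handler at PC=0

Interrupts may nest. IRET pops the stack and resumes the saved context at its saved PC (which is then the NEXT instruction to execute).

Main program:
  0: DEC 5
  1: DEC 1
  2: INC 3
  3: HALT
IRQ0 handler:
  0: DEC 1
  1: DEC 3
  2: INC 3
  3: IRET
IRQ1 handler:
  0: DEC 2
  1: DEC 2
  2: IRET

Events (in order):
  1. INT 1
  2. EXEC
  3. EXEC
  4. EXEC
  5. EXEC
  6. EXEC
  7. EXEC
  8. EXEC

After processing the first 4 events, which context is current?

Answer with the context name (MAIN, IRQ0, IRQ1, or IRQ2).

Answer: MAIN

Derivation:
Event 1 (INT 1): INT 1 arrives: push (MAIN, PC=0), enter IRQ1 at PC=0 (depth now 1)
Event 2 (EXEC): [IRQ1] PC=0: DEC 2 -> ACC=-2
Event 3 (EXEC): [IRQ1] PC=1: DEC 2 -> ACC=-4
Event 4 (EXEC): [IRQ1] PC=2: IRET -> resume MAIN at PC=0 (depth now 0)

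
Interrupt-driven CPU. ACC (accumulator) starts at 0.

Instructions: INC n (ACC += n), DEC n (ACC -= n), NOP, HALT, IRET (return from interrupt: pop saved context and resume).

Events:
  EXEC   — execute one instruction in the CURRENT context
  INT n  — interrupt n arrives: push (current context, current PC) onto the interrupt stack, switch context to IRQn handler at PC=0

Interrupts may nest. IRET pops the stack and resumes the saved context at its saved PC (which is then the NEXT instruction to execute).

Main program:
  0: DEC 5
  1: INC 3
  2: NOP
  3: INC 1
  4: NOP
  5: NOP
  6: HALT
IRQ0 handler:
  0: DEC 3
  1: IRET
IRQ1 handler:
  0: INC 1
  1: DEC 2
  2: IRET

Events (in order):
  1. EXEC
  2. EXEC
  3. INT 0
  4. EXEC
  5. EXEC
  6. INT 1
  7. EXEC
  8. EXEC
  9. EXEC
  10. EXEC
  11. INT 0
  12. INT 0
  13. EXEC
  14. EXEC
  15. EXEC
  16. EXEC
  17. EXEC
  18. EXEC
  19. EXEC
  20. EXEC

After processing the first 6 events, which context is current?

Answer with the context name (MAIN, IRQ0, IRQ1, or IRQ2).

Event 1 (EXEC): [MAIN] PC=0: DEC 5 -> ACC=-5
Event 2 (EXEC): [MAIN] PC=1: INC 3 -> ACC=-2
Event 3 (INT 0): INT 0 arrives: push (MAIN, PC=2), enter IRQ0 at PC=0 (depth now 1)
Event 4 (EXEC): [IRQ0] PC=0: DEC 3 -> ACC=-5
Event 5 (EXEC): [IRQ0] PC=1: IRET -> resume MAIN at PC=2 (depth now 0)
Event 6 (INT 1): INT 1 arrives: push (MAIN, PC=2), enter IRQ1 at PC=0 (depth now 1)

Answer: IRQ1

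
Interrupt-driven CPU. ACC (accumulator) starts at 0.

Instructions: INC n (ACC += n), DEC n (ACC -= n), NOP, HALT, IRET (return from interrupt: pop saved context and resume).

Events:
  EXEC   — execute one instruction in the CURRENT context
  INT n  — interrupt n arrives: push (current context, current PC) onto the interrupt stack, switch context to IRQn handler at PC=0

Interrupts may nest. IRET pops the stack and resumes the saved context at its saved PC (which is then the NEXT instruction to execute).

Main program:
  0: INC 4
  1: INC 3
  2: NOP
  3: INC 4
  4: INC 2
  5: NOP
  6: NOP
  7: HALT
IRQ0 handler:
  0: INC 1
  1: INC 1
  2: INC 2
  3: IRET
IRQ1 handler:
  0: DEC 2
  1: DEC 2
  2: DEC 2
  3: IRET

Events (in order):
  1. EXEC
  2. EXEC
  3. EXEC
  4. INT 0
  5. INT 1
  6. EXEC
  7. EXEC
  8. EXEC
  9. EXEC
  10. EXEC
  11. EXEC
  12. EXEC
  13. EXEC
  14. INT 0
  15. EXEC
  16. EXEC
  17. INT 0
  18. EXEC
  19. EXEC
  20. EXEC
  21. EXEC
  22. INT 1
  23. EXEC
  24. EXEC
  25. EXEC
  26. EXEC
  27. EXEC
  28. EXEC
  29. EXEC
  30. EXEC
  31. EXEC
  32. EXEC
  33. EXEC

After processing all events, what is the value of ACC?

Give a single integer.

Event 1 (EXEC): [MAIN] PC=0: INC 4 -> ACC=4
Event 2 (EXEC): [MAIN] PC=1: INC 3 -> ACC=7
Event 3 (EXEC): [MAIN] PC=2: NOP
Event 4 (INT 0): INT 0 arrives: push (MAIN, PC=3), enter IRQ0 at PC=0 (depth now 1)
Event 5 (INT 1): INT 1 arrives: push (IRQ0, PC=0), enter IRQ1 at PC=0 (depth now 2)
Event 6 (EXEC): [IRQ1] PC=0: DEC 2 -> ACC=5
Event 7 (EXEC): [IRQ1] PC=1: DEC 2 -> ACC=3
Event 8 (EXEC): [IRQ1] PC=2: DEC 2 -> ACC=1
Event 9 (EXEC): [IRQ1] PC=3: IRET -> resume IRQ0 at PC=0 (depth now 1)
Event 10 (EXEC): [IRQ0] PC=0: INC 1 -> ACC=2
Event 11 (EXEC): [IRQ0] PC=1: INC 1 -> ACC=3
Event 12 (EXEC): [IRQ0] PC=2: INC 2 -> ACC=5
Event 13 (EXEC): [IRQ0] PC=3: IRET -> resume MAIN at PC=3 (depth now 0)
Event 14 (INT 0): INT 0 arrives: push (MAIN, PC=3), enter IRQ0 at PC=0 (depth now 1)
Event 15 (EXEC): [IRQ0] PC=0: INC 1 -> ACC=6
Event 16 (EXEC): [IRQ0] PC=1: INC 1 -> ACC=7
Event 17 (INT 0): INT 0 arrives: push (IRQ0, PC=2), enter IRQ0 at PC=0 (depth now 2)
Event 18 (EXEC): [IRQ0] PC=0: INC 1 -> ACC=8
Event 19 (EXEC): [IRQ0] PC=1: INC 1 -> ACC=9
Event 20 (EXEC): [IRQ0] PC=2: INC 2 -> ACC=11
Event 21 (EXEC): [IRQ0] PC=3: IRET -> resume IRQ0 at PC=2 (depth now 1)
Event 22 (INT 1): INT 1 arrives: push (IRQ0, PC=2), enter IRQ1 at PC=0 (depth now 2)
Event 23 (EXEC): [IRQ1] PC=0: DEC 2 -> ACC=9
Event 24 (EXEC): [IRQ1] PC=1: DEC 2 -> ACC=7
Event 25 (EXEC): [IRQ1] PC=2: DEC 2 -> ACC=5
Event 26 (EXEC): [IRQ1] PC=3: IRET -> resume IRQ0 at PC=2 (depth now 1)
Event 27 (EXEC): [IRQ0] PC=2: INC 2 -> ACC=7
Event 28 (EXEC): [IRQ0] PC=3: IRET -> resume MAIN at PC=3 (depth now 0)
Event 29 (EXEC): [MAIN] PC=3: INC 4 -> ACC=11
Event 30 (EXEC): [MAIN] PC=4: INC 2 -> ACC=13
Event 31 (EXEC): [MAIN] PC=5: NOP
Event 32 (EXEC): [MAIN] PC=6: NOP
Event 33 (EXEC): [MAIN] PC=7: HALT

Answer: 13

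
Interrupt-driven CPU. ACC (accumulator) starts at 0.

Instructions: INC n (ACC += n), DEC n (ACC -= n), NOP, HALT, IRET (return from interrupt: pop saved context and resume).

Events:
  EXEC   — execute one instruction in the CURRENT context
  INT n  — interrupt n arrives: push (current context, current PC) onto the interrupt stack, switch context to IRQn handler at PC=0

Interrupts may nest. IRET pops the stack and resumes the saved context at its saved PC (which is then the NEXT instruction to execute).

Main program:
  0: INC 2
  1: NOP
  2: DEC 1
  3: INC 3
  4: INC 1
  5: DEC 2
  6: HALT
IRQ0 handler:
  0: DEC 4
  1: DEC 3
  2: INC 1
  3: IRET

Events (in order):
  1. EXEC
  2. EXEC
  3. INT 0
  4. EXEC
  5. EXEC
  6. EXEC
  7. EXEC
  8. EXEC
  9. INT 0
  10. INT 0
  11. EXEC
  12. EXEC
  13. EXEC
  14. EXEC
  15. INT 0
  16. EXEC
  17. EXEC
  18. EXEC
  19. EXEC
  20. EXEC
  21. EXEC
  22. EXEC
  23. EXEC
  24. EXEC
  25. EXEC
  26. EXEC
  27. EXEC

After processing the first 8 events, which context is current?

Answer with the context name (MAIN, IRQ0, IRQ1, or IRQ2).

Answer: MAIN

Derivation:
Event 1 (EXEC): [MAIN] PC=0: INC 2 -> ACC=2
Event 2 (EXEC): [MAIN] PC=1: NOP
Event 3 (INT 0): INT 0 arrives: push (MAIN, PC=2), enter IRQ0 at PC=0 (depth now 1)
Event 4 (EXEC): [IRQ0] PC=0: DEC 4 -> ACC=-2
Event 5 (EXEC): [IRQ0] PC=1: DEC 3 -> ACC=-5
Event 6 (EXEC): [IRQ0] PC=2: INC 1 -> ACC=-4
Event 7 (EXEC): [IRQ0] PC=3: IRET -> resume MAIN at PC=2 (depth now 0)
Event 8 (EXEC): [MAIN] PC=2: DEC 1 -> ACC=-5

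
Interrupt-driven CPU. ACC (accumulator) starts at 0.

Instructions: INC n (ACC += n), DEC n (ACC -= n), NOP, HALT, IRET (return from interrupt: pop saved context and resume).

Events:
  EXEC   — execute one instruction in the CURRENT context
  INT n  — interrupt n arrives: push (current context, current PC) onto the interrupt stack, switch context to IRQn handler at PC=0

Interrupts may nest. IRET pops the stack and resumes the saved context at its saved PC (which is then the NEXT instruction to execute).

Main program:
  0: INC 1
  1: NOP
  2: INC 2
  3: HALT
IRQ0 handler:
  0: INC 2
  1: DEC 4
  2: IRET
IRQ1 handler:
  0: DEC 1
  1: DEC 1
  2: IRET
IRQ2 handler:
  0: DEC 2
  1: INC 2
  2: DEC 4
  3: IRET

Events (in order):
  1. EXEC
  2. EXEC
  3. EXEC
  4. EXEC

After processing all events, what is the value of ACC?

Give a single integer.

Answer: 3

Derivation:
Event 1 (EXEC): [MAIN] PC=0: INC 1 -> ACC=1
Event 2 (EXEC): [MAIN] PC=1: NOP
Event 3 (EXEC): [MAIN] PC=2: INC 2 -> ACC=3
Event 4 (EXEC): [MAIN] PC=3: HALT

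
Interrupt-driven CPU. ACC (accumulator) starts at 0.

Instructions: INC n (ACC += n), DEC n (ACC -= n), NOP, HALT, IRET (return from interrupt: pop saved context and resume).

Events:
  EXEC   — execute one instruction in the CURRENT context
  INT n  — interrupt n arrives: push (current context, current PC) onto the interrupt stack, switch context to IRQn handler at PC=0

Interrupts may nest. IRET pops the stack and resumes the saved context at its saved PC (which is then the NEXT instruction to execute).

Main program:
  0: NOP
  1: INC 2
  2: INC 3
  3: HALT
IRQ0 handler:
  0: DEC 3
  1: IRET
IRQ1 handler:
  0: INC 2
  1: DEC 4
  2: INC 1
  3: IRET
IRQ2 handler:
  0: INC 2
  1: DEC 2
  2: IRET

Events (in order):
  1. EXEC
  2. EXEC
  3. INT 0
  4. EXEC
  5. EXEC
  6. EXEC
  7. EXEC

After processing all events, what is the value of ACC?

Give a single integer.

Answer: 2

Derivation:
Event 1 (EXEC): [MAIN] PC=0: NOP
Event 2 (EXEC): [MAIN] PC=1: INC 2 -> ACC=2
Event 3 (INT 0): INT 0 arrives: push (MAIN, PC=2), enter IRQ0 at PC=0 (depth now 1)
Event 4 (EXEC): [IRQ0] PC=0: DEC 3 -> ACC=-1
Event 5 (EXEC): [IRQ0] PC=1: IRET -> resume MAIN at PC=2 (depth now 0)
Event 6 (EXEC): [MAIN] PC=2: INC 3 -> ACC=2
Event 7 (EXEC): [MAIN] PC=3: HALT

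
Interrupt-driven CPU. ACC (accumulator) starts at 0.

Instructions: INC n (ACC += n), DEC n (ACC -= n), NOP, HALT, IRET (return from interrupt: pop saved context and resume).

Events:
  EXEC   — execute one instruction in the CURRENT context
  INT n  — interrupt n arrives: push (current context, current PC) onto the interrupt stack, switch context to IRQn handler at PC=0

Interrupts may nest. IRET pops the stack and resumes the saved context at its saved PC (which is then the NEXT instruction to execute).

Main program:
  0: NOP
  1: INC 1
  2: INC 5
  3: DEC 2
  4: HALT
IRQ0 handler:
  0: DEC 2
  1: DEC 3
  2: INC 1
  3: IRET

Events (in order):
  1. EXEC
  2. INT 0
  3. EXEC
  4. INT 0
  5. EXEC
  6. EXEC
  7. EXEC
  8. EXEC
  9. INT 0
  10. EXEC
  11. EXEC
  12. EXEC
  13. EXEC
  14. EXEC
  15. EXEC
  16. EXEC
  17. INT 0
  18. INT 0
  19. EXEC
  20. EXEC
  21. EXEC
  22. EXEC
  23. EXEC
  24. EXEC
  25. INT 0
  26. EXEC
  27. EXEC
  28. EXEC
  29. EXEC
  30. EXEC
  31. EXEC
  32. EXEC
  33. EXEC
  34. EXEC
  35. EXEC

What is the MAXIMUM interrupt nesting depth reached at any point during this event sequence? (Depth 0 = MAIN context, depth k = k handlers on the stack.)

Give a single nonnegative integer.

Answer: 2

Derivation:
Event 1 (EXEC): [MAIN] PC=0: NOP [depth=0]
Event 2 (INT 0): INT 0 arrives: push (MAIN, PC=1), enter IRQ0 at PC=0 (depth now 1) [depth=1]
Event 3 (EXEC): [IRQ0] PC=0: DEC 2 -> ACC=-2 [depth=1]
Event 4 (INT 0): INT 0 arrives: push (IRQ0, PC=1), enter IRQ0 at PC=0 (depth now 2) [depth=2]
Event 5 (EXEC): [IRQ0] PC=0: DEC 2 -> ACC=-4 [depth=2]
Event 6 (EXEC): [IRQ0] PC=1: DEC 3 -> ACC=-7 [depth=2]
Event 7 (EXEC): [IRQ0] PC=2: INC 1 -> ACC=-6 [depth=2]
Event 8 (EXEC): [IRQ0] PC=3: IRET -> resume IRQ0 at PC=1 (depth now 1) [depth=1]
Event 9 (INT 0): INT 0 arrives: push (IRQ0, PC=1), enter IRQ0 at PC=0 (depth now 2) [depth=2]
Event 10 (EXEC): [IRQ0] PC=0: DEC 2 -> ACC=-8 [depth=2]
Event 11 (EXEC): [IRQ0] PC=1: DEC 3 -> ACC=-11 [depth=2]
Event 12 (EXEC): [IRQ0] PC=2: INC 1 -> ACC=-10 [depth=2]
Event 13 (EXEC): [IRQ0] PC=3: IRET -> resume IRQ0 at PC=1 (depth now 1) [depth=1]
Event 14 (EXEC): [IRQ0] PC=1: DEC 3 -> ACC=-13 [depth=1]
Event 15 (EXEC): [IRQ0] PC=2: INC 1 -> ACC=-12 [depth=1]
Event 16 (EXEC): [IRQ0] PC=3: IRET -> resume MAIN at PC=1 (depth now 0) [depth=0]
Event 17 (INT 0): INT 0 arrives: push (MAIN, PC=1), enter IRQ0 at PC=0 (depth now 1) [depth=1]
Event 18 (INT 0): INT 0 arrives: push (IRQ0, PC=0), enter IRQ0 at PC=0 (depth now 2) [depth=2]
Event 19 (EXEC): [IRQ0] PC=0: DEC 2 -> ACC=-14 [depth=2]
Event 20 (EXEC): [IRQ0] PC=1: DEC 3 -> ACC=-17 [depth=2]
Event 21 (EXEC): [IRQ0] PC=2: INC 1 -> ACC=-16 [depth=2]
Event 22 (EXEC): [IRQ0] PC=3: IRET -> resume IRQ0 at PC=0 (depth now 1) [depth=1]
Event 23 (EXEC): [IRQ0] PC=0: DEC 2 -> ACC=-18 [depth=1]
Event 24 (EXEC): [IRQ0] PC=1: DEC 3 -> ACC=-21 [depth=1]
Event 25 (INT 0): INT 0 arrives: push (IRQ0, PC=2), enter IRQ0 at PC=0 (depth now 2) [depth=2]
Event 26 (EXEC): [IRQ0] PC=0: DEC 2 -> ACC=-23 [depth=2]
Event 27 (EXEC): [IRQ0] PC=1: DEC 3 -> ACC=-26 [depth=2]
Event 28 (EXEC): [IRQ0] PC=2: INC 1 -> ACC=-25 [depth=2]
Event 29 (EXEC): [IRQ0] PC=3: IRET -> resume IRQ0 at PC=2 (depth now 1) [depth=1]
Event 30 (EXEC): [IRQ0] PC=2: INC 1 -> ACC=-24 [depth=1]
Event 31 (EXEC): [IRQ0] PC=3: IRET -> resume MAIN at PC=1 (depth now 0) [depth=0]
Event 32 (EXEC): [MAIN] PC=1: INC 1 -> ACC=-23 [depth=0]
Event 33 (EXEC): [MAIN] PC=2: INC 5 -> ACC=-18 [depth=0]
Event 34 (EXEC): [MAIN] PC=3: DEC 2 -> ACC=-20 [depth=0]
Event 35 (EXEC): [MAIN] PC=4: HALT [depth=0]
Max depth observed: 2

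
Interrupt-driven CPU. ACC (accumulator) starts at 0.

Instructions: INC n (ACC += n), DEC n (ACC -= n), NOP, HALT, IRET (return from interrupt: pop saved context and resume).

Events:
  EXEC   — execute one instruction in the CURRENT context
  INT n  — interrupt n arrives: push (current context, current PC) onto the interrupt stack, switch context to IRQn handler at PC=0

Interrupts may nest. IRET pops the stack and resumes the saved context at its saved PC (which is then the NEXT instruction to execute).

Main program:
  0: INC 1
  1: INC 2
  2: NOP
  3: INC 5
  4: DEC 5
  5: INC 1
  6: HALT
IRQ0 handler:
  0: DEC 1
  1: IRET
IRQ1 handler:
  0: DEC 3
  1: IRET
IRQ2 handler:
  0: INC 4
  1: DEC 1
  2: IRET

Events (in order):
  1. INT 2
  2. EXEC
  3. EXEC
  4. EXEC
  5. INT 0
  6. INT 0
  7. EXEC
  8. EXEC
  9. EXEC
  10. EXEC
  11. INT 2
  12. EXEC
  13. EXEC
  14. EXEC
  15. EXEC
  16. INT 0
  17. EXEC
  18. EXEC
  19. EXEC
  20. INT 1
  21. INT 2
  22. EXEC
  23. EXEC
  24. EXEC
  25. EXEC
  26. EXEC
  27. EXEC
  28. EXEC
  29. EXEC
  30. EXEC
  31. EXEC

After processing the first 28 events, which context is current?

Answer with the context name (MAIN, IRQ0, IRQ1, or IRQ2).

Answer: MAIN

Derivation:
Event 1 (INT 2): INT 2 arrives: push (MAIN, PC=0), enter IRQ2 at PC=0 (depth now 1)
Event 2 (EXEC): [IRQ2] PC=0: INC 4 -> ACC=4
Event 3 (EXEC): [IRQ2] PC=1: DEC 1 -> ACC=3
Event 4 (EXEC): [IRQ2] PC=2: IRET -> resume MAIN at PC=0 (depth now 0)
Event 5 (INT 0): INT 0 arrives: push (MAIN, PC=0), enter IRQ0 at PC=0 (depth now 1)
Event 6 (INT 0): INT 0 arrives: push (IRQ0, PC=0), enter IRQ0 at PC=0 (depth now 2)
Event 7 (EXEC): [IRQ0] PC=0: DEC 1 -> ACC=2
Event 8 (EXEC): [IRQ0] PC=1: IRET -> resume IRQ0 at PC=0 (depth now 1)
Event 9 (EXEC): [IRQ0] PC=0: DEC 1 -> ACC=1
Event 10 (EXEC): [IRQ0] PC=1: IRET -> resume MAIN at PC=0 (depth now 0)
Event 11 (INT 2): INT 2 arrives: push (MAIN, PC=0), enter IRQ2 at PC=0 (depth now 1)
Event 12 (EXEC): [IRQ2] PC=0: INC 4 -> ACC=5
Event 13 (EXEC): [IRQ2] PC=1: DEC 1 -> ACC=4
Event 14 (EXEC): [IRQ2] PC=2: IRET -> resume MAIN at PC=0 (depth now 0)
Event 15 (EXEC): [MAIN] PC=0: INC 1 -> ACC=5
Event 16 (INT 0): INT 0 arrives: push (MAIN, PC=1), enter IRQ0 at PC=0 (depth now 1)
Event 17 (EXEC): [IRQ0] PC=0: DEC 1 -> ACC=4
Event 18 (EXEC): [IRQ0] PC=1: IRET -> resume MAIN at PC=1 (depth now 0)
Event 19 (EXEC): [MAIN] PC=1: INC 2 -> ACC=6
Event 20 (INT 1): INT 1 arrives: push (MAIN, PC=2), enter IRQ1 at PC=0 (depth now 1)
Event 21 (INT 2): INT 2 arrives: push (IRQ1, PC=0), enter IRQ2 at PC=0 (depth now 2)
Event 22 (EXEC): [IRQ2] PC=0: INC 4 -> ACC=10
Event 23 (EXEC): [IRQ2] PC=1: DEC 1 -> ACC=9
Event 24 (EXEC): [IRQ2] PC=2: IRET -> resume IRQ1 at PC=0 (depth now 1)
Event 25 (EXEC): [IRQ1] PC=0: DEC 3 -> ACC=6
Event 26 (EXEC): [IRQ1] PC=1: IRET -> resume MAIN at PC=2 (depth now 0)
Event 27 (EXEC): [MAIN] PC=2: NOP
Event 28 (EXEC): [MAIN] PC=3: INC 5 -> ACC=11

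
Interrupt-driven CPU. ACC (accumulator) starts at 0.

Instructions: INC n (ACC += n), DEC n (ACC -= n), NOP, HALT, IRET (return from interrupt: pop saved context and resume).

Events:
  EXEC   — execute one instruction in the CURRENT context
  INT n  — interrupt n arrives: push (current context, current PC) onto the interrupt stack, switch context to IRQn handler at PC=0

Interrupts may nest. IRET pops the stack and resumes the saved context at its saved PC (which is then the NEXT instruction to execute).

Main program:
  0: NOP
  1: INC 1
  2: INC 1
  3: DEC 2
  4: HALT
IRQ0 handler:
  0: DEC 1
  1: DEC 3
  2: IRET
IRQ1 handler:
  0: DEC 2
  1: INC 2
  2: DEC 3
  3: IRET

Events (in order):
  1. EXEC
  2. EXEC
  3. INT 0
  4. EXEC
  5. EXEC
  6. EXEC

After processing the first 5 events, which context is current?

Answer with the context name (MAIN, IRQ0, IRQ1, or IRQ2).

Event 1 (EXEC): [MAIN] PC=0: NOP
Event 2 (EXEC): [MAIN] PC=1: INC 1 -> ACC=1
Event 3 (INT 0): INT 0 arrives: push (MAIN, PC=2), enter IRQ0 at PC=0 (depth now 1)
Event 4 (EXEC): [IRQ0] PC=0: DEC 1 -> ACC=0
Event 5 (EXEC): [IRQ0] PC=1: DEC 3 -> ACC=-3

Answer: IRQ0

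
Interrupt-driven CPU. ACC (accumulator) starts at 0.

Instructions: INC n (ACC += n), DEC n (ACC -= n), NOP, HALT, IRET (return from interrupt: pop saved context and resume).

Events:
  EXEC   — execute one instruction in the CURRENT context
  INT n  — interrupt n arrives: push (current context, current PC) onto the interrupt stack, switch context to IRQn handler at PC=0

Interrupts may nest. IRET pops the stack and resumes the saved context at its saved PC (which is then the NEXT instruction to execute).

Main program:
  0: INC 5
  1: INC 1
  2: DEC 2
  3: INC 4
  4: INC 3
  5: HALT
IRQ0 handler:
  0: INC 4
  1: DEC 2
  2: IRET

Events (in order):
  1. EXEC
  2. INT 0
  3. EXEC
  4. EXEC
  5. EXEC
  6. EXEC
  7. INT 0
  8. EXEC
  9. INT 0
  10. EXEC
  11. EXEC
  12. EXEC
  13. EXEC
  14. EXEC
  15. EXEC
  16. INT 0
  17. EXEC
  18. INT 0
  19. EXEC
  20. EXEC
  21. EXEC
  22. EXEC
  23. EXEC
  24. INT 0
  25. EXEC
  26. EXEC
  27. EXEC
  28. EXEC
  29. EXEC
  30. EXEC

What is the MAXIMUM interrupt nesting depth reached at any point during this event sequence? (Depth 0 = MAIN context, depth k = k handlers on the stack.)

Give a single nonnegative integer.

Event 1 (EXEC): [MAIN] PC=0: INC 5 -> ACC=5 [depth=0]
Event 2 (INT 0): INT 0 arrives: push (MAIN, PC=1), enter IRQ0 at PC=0 (depth now 1) [depth=1]
Event 3 (EXEC): [IRQ0] PC=0: INC 4 -> ACC=9 [depth=1]
Event 4 (EXEC): [IRQ0] PC=1: DEC 2 -> ACC=7 [depth=1]
Event 5 (EXEC): [IRQ0] PC=2: IRET -> resume MAIN at PC=1 (depth now 0) [depth=0]
Event 6 (EXEC): [MAIN] PC=1: INC 1 -> ACC=8 [depth=0]
Event 7 (INT 0): INT 0 arrives: push (MAIN, PC=2), enter IRQ0 at PC=0 (depth now 1) [depth=1]
Event 8 (EXEC): [IRQ0] PC=0: INC 4 -> ACC=12 [depth=1]
Event 9 (INT 0): INT 0 arrives: push (IRQ0, PC=1), enter IRQ0 at PC=0 (depth now 2) [depth=2]
Event 10 (EXEC): [IRQ0] PC=0: INC 4 -> ACC=16 [depth=2]
Event 11 (EXEC): [IRQ0] PC=1: DEC 2 -> ACC=14 [depth=2]
Event 12 (EXEC): [IRQ0] PC=2: IRET -> resume IRQ0 at PC=1 (depth now 1) [depth=1]
Event 13 (EXEC): [IRQ0] PC=1: DEC 2 -> ACC=12 [depth=1]
Event 14 (EXEC): [IRQ0] PC=2: IRET -> resume MAIN at PC=2 (depth now 0) [depth=0]
Event 15 (EXEC): [MAIN] PC=2: DEC 2 -> ACC=10 [depth=0]
Event 16 (INT 0): INT 0 arrives: push (MAIN, PC=3), enter IRQ0 at PC=0 (depth now 1) [depth=1]
Event 17 (EXEC): [IRQ0] PC=0: INC 4 -> ACC=14 [depth=1]
Event 18 (INT 0): INT 0 arrives: push (IRQ0, PC=1), enter IRQ0 at PC=0 (depth now 2) [depth=2]
Event 19 (EXEC): [IRQ0] PC=0: INC 4 -> ACC=18 [depth=2]
Event 20 (EXEC): [IRQ0] PC=1: DEC 2 -> ACC=16 [depth=2]
Event 21 (EXEC): [IRQ0] PC=2: IRET -> resume IRQ0 at PC=1 (depth now 1) [depth=1]
Event 22 (EXEC): [IRQ0] PC=1: DEC 2 -> ACC=14 [depth=1]
Event 23 (EXEC): [IRQ0] PC=2: IRET -> resume MAIN at PC=3 (depth now 0) [depth=0]
Event 24 (INT 0): INT 0 arrives: push (MAIN, PC=3), enter IRQ0 at PC=0 (depth now 1) [depth=1]
Event 25 (EXEC): [IRQ0] PC=0: INC 4 -> ACC=18 [depth=1]
Event 26 (EXEC): [IRQ0] PC=1: DEC 2 -> ACC=16 [depth=1]
Event 27 (EXEC): [IRQ0] PC=2: IRET -> resume MAIN at PC=3 (depth now 0) [depth=0]
Event 28 (EXEC): [MAIN] PC=3: INC 4 -> ACC=20 [depth=0]
Event 29 (EXEC): [MAIN] PC=4: INC 3 -> ACC=23 [depth=0]
Event 30 (EXEC): [MAIN] PC=5: HALT [depth=0]
Max depth observed: 2

Answer: 2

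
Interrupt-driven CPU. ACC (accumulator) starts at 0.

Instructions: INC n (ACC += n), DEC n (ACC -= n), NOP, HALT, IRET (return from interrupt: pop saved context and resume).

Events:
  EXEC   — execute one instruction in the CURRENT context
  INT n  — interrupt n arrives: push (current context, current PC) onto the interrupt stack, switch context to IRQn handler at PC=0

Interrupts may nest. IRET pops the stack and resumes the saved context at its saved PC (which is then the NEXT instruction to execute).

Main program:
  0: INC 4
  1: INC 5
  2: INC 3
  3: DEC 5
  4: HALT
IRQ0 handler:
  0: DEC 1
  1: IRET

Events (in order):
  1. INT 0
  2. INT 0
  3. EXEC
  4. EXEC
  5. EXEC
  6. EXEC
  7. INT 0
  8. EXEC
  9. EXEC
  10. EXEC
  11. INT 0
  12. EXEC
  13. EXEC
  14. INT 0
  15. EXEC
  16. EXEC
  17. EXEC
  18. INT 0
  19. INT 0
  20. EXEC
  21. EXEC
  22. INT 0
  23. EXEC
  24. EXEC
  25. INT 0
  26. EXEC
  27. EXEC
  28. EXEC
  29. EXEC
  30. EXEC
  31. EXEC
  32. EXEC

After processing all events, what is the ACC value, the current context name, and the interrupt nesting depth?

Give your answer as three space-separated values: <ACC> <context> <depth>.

Event 1 (INT 0): INT 0 arrives: push (MAIN, PC=0), enter IRQ0 at PC=0 (depth now 1)
Event 2 (INT 0): INT 0 arrives: push (IRQ0, PC=0), enter IRQ0 at PC=0 (depth now 2)
Event 3 (EXEC): [IRQ0] PC=0: DEC 1 -> ACC=-1
Event 4 (EXEC): [IRQ0] PC=1: IRET -> resume IRQ0 at PC=0 (depth now 1)
Event 5 (EXEC): [IRQ0] PC=0: DEC 1 -> ACC=-2
Event 6 (EXEC): [IRQ0] PC=1: IRET -> resume MAIN at PC=0 (depth now 0)
Event 7 (INT 0): INT 0 arrives: push (MAIN, PC=0), enter IRQ0 at PC=0 (depth now 1)
Event 8 (EXEC): [IRQ0] PC=0: DEC 1 -> ACC=-3
Event 9 (EXEC): [IRQ0] PC=1: IRET -> resume MAIN at PC=0 (depth now 0)
Event 10 (EXEC): [MAIN] PC=0: INC 4 -> ACC=1
Event 11 (INT 0): INT 0 arrives: push (MAIN, PC=1), enter IRQ0 at PC=0 (depth now 1)
Event 12 (EXEC): [IRQ0] PC=0: DEC 1 -> ACC=0
Event 13 (EXEC): [IRQ0] PC=1: IRET -> resume MAIN at PC=1 (depth now 0)
Event 14 (INT 0): INT 0 arrives: push (MAIN, PC=1), enter IRQ0 at PC=0 (depth now 1)
Event 15 (EXEC): [IRQ0] PC=0: DEC 1 -> ACC=-1
Event 16 (EXEC): [IRQ0] PC=1: IRET -> resume MAIN at PC=1 (depth now 0)
Event 17 (EXEC): [MAIN] PC=1: INC 5 -> ACC=4
Event 18 (INT 0): INT 0 arrives: push (MAIN, PC=2), enter IRQ0 at PC=0 (depth now 1)
Event 19 (INT 0): INT 0 arrives: push (IRQ0, PC=0), enter IRQ0 at PC=0 (depth now 2)
Event 20 (EXEC): [IRQ0] PC=0: DEC 1 -> ACC=3
Event 21 (EXEC): [IRQ0] PC=1: IRET -> resume IRQ0 at PC=0 (depth now 1)
Event 22 (INT 0): INT 0 arrives: push (IRQ0, PC=0), enter IRQ0 at PC=0 (depth now 2)
Event 23 (EXEC): [IRQ0] PC=0: DEC 1 -> ACC=2
Event 24 (EXEC): [IRQ0] PC=1: IRET -> resume IRQ0 at PC=0 (depth now 1)
Event 25 (INT 0): INT 0 arrives: push (IRQ0, PC=0), enter IRQ0 at PC=0 (depth now 2)
Event 26 (EXEC): [IRQ0] PC=0: DEC 1 -> ACC=1
Event 27 (EXEC): [IRQ0] PC=1: IRET -> resume IRQ0 at PC=0 (depth now 1)
Event 28 (EXEC): [IRQ0] PC=0: DEC 1 -> ACC=0
Event 29 (EXEC): [IRQ0] PC=1: IRET -> resume MAIN at PC=2 (depth now 0)
Event 30 (EXEC): [MAIN] PC=2: INC 3 -> ACC=3
Event 31 (EXEC): [MAIN] PC=3: DEC 5 -> ACC=-2
Event 32 (EXEC): [MAIN] PC=4: HALT

Answer: -2 MAIN 0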